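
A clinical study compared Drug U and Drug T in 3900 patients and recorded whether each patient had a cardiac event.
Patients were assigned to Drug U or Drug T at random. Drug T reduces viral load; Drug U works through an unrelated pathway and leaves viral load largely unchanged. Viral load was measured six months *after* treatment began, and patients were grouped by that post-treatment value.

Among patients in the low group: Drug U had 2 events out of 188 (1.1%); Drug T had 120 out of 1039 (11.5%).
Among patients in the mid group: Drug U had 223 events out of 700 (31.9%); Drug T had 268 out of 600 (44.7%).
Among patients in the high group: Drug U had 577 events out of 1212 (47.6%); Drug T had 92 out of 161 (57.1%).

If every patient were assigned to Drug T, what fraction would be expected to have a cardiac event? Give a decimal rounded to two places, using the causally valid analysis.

0.27

Within every viral load level Drug U has the lower rate, yet pooled Drug T does — Simpson's reversal.
Viral load here is a post-treatment variable shaped by the drug; conditioning on it would introduce bias rather than remove it. The overall comparison is the causal one.
So P(outcome | do(Drug T)) is just the pooled rate for Drug T: 480/1800 = 0.267.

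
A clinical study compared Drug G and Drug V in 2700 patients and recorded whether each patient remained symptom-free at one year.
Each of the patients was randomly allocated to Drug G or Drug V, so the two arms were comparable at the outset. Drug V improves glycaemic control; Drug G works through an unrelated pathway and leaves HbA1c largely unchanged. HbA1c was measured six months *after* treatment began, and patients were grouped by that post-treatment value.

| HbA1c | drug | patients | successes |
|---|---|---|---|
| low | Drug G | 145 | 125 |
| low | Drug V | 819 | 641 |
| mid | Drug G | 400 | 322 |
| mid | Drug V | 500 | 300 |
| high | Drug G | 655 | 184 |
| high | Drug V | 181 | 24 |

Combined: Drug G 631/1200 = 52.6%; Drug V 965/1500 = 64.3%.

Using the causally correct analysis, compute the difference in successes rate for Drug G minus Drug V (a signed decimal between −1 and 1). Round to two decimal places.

HbA1c is downstream of the drug. One should not condition on a consequence of treatment, so the overall rates are the right comparison.
The causal difference is the pooled difference: 0.526 − 0.643 = -0.117.

-0.12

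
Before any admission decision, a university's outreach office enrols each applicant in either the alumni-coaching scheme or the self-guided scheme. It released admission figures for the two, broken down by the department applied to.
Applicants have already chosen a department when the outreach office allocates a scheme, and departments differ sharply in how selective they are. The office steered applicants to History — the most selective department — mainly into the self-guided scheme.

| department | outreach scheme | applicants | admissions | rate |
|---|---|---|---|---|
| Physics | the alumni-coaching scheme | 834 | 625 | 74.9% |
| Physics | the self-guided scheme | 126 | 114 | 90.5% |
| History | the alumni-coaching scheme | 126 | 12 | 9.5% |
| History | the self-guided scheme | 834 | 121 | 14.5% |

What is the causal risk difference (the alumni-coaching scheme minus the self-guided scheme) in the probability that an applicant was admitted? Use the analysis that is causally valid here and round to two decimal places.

-0.10

Since department is a pre-existing factor (not a product of the outreach scheme) and it affects the outcome on its own, it is a confounder. The stratified rates, not the pooled rate, identify the causal effect.
Adjusting over the population distribution of department: 0.500·(0.749−0.905) + 0.500·(0.095−0.145) = -0.103.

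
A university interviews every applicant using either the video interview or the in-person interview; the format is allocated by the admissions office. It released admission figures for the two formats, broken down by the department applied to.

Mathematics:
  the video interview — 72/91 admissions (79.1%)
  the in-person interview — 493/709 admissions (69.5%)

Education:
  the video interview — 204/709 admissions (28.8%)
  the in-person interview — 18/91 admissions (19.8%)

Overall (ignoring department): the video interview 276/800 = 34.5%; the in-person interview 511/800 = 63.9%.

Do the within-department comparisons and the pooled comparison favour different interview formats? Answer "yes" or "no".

Within each department level (Mathematics 79.1% vs 69.5%; Education 28.8% vs 19.8%), the video interview has the higher rate every time. Pooled: 34.5% vs 63.9% — the in-person interview has the higher rate overall. The two comparisons disagree.

yes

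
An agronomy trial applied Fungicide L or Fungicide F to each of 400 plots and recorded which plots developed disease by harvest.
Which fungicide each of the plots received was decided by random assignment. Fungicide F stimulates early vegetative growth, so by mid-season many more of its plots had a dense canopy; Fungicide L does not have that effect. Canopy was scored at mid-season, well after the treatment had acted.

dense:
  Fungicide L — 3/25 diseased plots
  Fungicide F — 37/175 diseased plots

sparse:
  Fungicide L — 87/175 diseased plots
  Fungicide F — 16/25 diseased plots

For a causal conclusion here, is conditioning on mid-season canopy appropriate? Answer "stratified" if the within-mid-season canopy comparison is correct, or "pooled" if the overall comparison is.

Fungicide L is lower inside every mid-season canopy stratum but Fungicide F is lower in aggregate. Whether to stratify depends on how mid-season canopy relates to the fungicide.
Because the fungicide influences mid-season canopy, mid-season canopy is a post-treatment mediator, not a confounder. Stratifying on it would bias the estimate; the causal effect is the crude pooled difference.
Pooled: Fungicide L 45.0% vs Fungicide F 26.5%; Fungicide F is lower overall.

pooled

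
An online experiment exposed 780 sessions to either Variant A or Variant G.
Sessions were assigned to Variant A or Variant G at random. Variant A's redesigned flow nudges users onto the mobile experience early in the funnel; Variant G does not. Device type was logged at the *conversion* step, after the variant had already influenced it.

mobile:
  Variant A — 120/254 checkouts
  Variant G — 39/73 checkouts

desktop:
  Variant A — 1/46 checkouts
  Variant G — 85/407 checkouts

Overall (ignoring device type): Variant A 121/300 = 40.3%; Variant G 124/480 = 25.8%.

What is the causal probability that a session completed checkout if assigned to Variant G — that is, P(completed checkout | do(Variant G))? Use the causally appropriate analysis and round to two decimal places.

Device type is downstream of the variant. One should not condition on a consequence of treatment, so the overall rates are the right comparison.
So P(outcome | do(Variant G)) is just the pooled rate for Variant G: 124/480 = 0.258.

0.26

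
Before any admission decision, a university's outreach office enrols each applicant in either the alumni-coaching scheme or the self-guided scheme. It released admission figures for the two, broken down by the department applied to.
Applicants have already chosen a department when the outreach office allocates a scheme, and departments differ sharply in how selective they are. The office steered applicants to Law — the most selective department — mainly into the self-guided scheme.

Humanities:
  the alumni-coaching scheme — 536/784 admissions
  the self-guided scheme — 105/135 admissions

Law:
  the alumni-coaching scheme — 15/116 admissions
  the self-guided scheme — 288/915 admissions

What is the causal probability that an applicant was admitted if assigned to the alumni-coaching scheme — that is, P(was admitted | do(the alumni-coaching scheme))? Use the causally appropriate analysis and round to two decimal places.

Department differs across outreach schemes for reasons unrelated to any effect of the outreach scheme itself, and it separately predicts the outcome — a classic confounder. We must compare within department levels.
Standardising the alumni-coaching scheme to the population department mix: 0.471·536/784 + 0.529·15/116 = 0.391.

0.39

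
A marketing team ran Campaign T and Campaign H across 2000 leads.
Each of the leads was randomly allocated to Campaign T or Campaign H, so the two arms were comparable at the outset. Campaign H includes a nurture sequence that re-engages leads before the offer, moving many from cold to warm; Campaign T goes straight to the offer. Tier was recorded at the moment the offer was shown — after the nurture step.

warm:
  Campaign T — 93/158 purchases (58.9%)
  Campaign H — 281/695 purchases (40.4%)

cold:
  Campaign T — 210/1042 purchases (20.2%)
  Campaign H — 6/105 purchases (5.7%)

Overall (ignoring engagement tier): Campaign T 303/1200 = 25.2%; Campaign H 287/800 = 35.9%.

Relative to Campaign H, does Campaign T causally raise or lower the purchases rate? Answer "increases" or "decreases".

Engagement tier lies on the pathway campaign → engagement tier → outcome, so adjusting for it blocks the indirect effect. For the total causal effect of campaign, use the unadjusted pooled rates.
Pooled: Campaign T 25.2% vs Campaign H 35.9%; Campaign H is higher overall.

decreases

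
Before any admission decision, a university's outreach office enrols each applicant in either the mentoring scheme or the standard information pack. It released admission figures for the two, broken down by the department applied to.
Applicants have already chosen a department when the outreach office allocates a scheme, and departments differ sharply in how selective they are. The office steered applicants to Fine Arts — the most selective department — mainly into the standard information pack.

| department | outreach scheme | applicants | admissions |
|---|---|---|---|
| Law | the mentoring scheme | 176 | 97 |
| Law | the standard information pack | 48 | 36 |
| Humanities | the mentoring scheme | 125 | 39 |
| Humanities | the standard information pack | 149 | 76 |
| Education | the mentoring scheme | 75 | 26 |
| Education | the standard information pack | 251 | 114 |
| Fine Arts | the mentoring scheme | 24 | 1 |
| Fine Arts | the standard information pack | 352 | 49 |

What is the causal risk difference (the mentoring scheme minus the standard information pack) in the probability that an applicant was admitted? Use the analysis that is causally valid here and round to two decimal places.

-0.14

Nothing the outreach scheme does changes department; the imbalance is an allocation artefact. With department also predicting the outcome, the pooled figure is confounded, and the within-stratum comparison is the causal one.
Adjusting over the population distribution of department: 0.187·(0.551−0.750) + 0.228·(0.312−0.510) + 0.272·(0.347−0.454) + 0.313·(0.042−0.139) = -0.142.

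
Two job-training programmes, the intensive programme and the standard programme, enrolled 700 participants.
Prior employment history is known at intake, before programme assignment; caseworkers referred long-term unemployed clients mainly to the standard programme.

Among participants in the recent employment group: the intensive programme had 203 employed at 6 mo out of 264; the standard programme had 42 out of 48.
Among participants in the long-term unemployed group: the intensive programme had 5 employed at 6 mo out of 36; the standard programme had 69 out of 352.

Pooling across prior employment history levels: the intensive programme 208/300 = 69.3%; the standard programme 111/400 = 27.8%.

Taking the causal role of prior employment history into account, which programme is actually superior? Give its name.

Nothing the programme does changes prior employment history; the imbalance is an allocation artefact. With prior employment history also predicting the outcome, the pooled figure is confounded, and the within-stratum comparison is the causal one.
Within each level — recent employment: 76.9% vs 87.5%; long-term unemployed: 13.9% vs 19.6% — the standard programme is higher every time.

the standard programme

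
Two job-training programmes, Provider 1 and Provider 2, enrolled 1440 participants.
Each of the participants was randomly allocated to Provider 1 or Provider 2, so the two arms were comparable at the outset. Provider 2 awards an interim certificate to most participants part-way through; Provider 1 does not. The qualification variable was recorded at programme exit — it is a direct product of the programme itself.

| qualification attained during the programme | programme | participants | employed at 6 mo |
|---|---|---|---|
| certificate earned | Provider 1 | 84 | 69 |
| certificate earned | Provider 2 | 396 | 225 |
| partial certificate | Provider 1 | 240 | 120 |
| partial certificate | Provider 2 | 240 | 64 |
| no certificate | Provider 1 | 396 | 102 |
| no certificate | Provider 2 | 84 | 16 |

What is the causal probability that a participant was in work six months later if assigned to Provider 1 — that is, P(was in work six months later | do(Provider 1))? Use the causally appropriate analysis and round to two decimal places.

Qualification attained during the programme is downstream of the programme. One should not condition on a consequence of treatment, so the overall rates are the right comparison.
So P(outcome | do(Provider 1)) is just the pooled rate for Provider 1: 291/720 = 0.404.

0.40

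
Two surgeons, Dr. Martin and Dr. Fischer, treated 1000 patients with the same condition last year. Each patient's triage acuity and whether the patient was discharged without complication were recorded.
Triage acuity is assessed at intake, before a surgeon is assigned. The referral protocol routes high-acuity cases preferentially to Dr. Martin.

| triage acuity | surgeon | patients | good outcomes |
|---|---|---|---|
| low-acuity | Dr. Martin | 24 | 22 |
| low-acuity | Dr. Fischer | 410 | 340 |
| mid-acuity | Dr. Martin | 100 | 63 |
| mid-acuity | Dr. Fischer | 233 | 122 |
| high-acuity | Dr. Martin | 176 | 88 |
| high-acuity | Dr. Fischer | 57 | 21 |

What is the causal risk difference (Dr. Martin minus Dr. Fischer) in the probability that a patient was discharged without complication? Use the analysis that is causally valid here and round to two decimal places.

+0.10

Within every triage acuity level Dr. Martin has the higher rate, yet pooled Dr. Fischer does — Simpson's reversal.
The imbalance in triage acuity arose from how patients were allocated, not from anything the surgeon did; and triage acuity independently affects the outcome. The pooled gap is confounded — condition on triage acuity.
Adjusting over the population distribution of triage acuity: 0.434·(0.917−0.829) + 0.333·(0.630−0.524) + 0.233·(0.500−0.368) = +0.104.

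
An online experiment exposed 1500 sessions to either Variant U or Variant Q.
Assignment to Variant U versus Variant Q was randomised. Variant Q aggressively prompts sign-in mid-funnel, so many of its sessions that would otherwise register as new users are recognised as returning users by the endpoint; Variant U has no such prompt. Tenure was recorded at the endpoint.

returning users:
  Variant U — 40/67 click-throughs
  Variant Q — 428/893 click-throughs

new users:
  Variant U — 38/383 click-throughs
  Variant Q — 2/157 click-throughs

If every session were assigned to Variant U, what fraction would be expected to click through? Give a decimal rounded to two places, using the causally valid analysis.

0.17

The user tenure-specific comparison favours Variant U throughout, but the pooled figures favour Variant Q. The question is whether to condition on user tenure.
User tenure is recorded after the variant and is itself shifted by it — it sits on the causal path from variant to outcome. Conditioning on a mediator would strip out part of the effect we want; the pooled comparison gives the total causal effect.
So P(outcome | do(Variant U)) is just the pooled rate for Variant U: 78/450 = 0.173.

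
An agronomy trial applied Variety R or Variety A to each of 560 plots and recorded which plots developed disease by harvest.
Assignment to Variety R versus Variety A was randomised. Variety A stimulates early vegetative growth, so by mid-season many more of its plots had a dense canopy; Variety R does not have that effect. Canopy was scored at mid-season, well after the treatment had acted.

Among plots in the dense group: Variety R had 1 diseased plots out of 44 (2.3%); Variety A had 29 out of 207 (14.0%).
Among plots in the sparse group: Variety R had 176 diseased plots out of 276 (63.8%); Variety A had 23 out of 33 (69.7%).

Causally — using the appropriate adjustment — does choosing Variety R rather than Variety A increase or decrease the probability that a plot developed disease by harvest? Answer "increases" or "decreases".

increases

Within every mid-season canopy level Variety R has the lower rate, yet pooled Variety A does — Simpson's reversal.
Because the variety influences mid-season canopy, mid-season canopy is a post-treatment mediator, not a confounder. Stratifying on it would bias the estimate; the causal effect is the crude pooled difference.
Pooled: Variety R 55.3% vs Variety A 21.7%; Variety A is lower overall.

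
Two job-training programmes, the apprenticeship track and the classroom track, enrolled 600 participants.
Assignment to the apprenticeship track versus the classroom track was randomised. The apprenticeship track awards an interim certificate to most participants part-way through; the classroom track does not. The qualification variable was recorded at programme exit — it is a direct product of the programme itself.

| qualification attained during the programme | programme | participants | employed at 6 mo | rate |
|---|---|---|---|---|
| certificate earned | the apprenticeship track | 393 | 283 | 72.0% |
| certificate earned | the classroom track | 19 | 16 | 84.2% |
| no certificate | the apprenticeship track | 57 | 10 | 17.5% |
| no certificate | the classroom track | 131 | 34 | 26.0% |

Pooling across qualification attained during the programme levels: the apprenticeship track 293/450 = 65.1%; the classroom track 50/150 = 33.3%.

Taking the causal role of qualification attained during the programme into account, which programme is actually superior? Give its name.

the apprenticeship track

Stratifying would compare programmes among participants the programmes themselves sorted into qualification attained during the programme groups — a form of selection on an intermediate. The unconditioned pooled rates give the total causal effect.
Pooled: the apprenticeship track 65.1% vs the classroom track 33.3%; the apprenticeship track is higher overall.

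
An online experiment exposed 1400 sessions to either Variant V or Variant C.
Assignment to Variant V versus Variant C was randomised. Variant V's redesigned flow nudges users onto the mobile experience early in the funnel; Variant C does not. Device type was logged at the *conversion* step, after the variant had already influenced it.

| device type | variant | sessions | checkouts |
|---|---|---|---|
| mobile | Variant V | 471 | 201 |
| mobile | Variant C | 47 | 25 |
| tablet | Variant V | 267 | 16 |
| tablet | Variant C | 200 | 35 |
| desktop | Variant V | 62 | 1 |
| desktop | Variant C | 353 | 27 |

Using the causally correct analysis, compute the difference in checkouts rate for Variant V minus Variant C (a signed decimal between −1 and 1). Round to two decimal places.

Variant C is higher inside every device type stratum but Variant V is higher in aggregate. Whether to stratify depends on how device type relates to the variant.
The distribution of device type is itself part of what the variant does — it is an intermediate outcome. Holding it fixed would remove that part of the effect; the total effect is the pooled difference.
The causal difference is the pooled difference: 0.273 − 0.145 = +0.128.

+0.13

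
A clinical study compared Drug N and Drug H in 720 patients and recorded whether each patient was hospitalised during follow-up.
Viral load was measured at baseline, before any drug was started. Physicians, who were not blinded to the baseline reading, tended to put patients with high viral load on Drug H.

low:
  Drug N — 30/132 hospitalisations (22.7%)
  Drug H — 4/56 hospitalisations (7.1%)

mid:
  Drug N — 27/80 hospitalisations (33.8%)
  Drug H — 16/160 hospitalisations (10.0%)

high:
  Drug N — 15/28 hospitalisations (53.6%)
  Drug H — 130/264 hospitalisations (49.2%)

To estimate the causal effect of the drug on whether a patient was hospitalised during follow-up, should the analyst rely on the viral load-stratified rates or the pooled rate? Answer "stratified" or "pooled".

Viral load satisfies the back-door criterion: it is not a descendant of the drug, and it blocks the spurious path from drug to outcome. Adjusting for it (i.e., using the within-viral load rates) gives the causal effect.
Within each level — low: 22.7% vs 7.1%; mid: 33.8% vs 10.0%; high: 53.6% vs 49.2% — Drug H is lower every time.

stratified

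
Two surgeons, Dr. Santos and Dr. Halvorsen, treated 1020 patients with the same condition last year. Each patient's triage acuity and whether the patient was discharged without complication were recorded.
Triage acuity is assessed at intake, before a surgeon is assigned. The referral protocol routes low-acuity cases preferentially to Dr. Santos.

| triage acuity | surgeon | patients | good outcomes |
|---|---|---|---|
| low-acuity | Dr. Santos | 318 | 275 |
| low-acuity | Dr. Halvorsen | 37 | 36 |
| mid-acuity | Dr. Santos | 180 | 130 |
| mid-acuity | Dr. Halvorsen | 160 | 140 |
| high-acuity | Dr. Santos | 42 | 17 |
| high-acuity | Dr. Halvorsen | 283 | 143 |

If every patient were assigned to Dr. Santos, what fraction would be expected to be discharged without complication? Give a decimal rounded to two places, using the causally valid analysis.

Triage acuity satisfies the back-door criterion: it is not a descendant of the surgeon, and it blocks the spurious path from surgeon to outcome. Adjusting for it (i.e., using the within-triage acuity rates) gives the causal effect.
Standardising Dr. Santos to the population triage acuity mix: 0.348·275/318 + 0.333·130/180 + 0.319·17/42 = 0.671.

0.67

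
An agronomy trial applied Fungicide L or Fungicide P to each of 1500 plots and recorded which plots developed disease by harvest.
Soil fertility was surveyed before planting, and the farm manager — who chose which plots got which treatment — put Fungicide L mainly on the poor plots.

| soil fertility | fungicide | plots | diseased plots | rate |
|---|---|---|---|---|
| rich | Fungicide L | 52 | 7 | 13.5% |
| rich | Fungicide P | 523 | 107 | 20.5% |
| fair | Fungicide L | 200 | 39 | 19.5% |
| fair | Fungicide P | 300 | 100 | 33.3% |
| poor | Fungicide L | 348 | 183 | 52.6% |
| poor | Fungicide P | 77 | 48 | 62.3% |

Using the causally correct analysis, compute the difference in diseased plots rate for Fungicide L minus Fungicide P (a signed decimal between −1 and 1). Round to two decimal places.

-0.10

Here soil fertility is a common cause — it drives both which fungicide a case falls under and the outcome. The crude comparison mixes populations; the stratum-specific rates are the causally relevant ones.
Adjusting over the population distribution of soil fertility: 0.383·(0.135−0.205) + 0.333·(0.195−0.333) + 0.283·(0.526−0.623) = -0.101.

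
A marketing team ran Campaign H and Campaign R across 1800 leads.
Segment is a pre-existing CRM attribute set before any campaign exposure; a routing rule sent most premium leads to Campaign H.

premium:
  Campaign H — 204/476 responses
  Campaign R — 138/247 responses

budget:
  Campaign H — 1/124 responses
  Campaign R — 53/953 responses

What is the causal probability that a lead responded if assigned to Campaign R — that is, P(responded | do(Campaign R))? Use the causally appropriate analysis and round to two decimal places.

0.26

The customer segment-specific comparison favours Campaign R throughout, but the pooled figures favour Campaign H. The question is whether to condition on customer segment.
Customer segment differs across campaigns for reasons unrelated to any effect of the campaign itself, and it separately predicts the outcome — a classic confounder. We must compare within customer segment levels.
Standardising Campaign R to the population customer segment mix: 0.402·138/247 + 0.598·53/953 = 0.258.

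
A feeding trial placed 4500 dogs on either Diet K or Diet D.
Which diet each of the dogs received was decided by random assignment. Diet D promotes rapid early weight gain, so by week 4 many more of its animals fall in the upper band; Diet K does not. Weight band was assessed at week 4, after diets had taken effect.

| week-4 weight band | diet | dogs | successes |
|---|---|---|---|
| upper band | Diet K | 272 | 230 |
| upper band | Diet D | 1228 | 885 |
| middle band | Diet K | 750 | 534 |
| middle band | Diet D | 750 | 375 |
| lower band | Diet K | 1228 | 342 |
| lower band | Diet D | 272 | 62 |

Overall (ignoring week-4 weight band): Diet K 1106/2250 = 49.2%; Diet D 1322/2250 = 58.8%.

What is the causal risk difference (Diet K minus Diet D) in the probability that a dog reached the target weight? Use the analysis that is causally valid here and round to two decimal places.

-0.10

Week-4 weight band lies on the pathway diet → week-4 weight band → outcome, so adjusting for it blocks the indirect effect. For the total causal effect of diet, use the unadjusted pooled rates.
The causal difference is the pooled difference: 0.492 − 0.588 = -0.096.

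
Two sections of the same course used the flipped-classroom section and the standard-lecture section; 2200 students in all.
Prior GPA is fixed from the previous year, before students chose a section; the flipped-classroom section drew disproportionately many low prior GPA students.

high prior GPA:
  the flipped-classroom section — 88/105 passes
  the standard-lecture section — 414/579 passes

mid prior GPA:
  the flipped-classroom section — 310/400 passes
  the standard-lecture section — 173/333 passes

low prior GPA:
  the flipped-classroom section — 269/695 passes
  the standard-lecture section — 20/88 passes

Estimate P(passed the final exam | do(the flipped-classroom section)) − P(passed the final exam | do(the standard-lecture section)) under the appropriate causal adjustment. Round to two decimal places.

The stratified and pooled comparisons disagree (the flipped-classroom section wins within each prior GPA band; the standard-lecture section wins overall), so the answer turns on the causal role of prior GPA band.
Prior GPA band satisfies the back-door criterion: it is not a descendant of the teaching method, and it blocks the spurious path from teaching method to outcome. Adjusting for it (i.e., using the within-prior GPA band rates) gives the causal effect.
Adjusting over the population distribution of prior GPA band: 0.311·(0.838−0.715) + 0.333·(0.775−0.520) + 0.356·(0.387−0.227) = +0.180.

+0.18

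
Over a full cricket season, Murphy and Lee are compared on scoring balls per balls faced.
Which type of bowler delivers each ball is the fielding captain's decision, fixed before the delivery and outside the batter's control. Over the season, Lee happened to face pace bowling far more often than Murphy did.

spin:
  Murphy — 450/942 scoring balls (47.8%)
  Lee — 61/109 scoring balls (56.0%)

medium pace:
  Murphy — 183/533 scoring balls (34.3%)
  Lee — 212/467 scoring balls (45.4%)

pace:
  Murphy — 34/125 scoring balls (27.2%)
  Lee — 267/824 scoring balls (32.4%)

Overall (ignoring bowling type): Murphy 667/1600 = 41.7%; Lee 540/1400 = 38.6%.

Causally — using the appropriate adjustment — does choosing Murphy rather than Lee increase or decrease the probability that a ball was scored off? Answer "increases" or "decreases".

decreases

Here bowling type is a common cause — it drives both which player a case falls under and the outcome. The crude comparison mixes populations; the stratum-specific rates are the causally relevant ones.
Within each level — spin: 47.8% vs 56.0%; medium pace: 34.3% vs 45.4%; pace: 27.2% vs 32.4% — Lee is higher every time.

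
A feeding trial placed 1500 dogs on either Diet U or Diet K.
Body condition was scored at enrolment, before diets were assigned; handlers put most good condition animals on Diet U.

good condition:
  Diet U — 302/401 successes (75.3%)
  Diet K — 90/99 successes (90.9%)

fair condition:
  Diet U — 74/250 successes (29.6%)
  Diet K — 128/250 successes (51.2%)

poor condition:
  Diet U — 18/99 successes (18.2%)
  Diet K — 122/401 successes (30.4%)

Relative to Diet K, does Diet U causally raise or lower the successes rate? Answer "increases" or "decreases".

The stratified and pooled comparisons disagree (Diet K wins within each starting body condition; Diet U wins overall), so the answer turns on the causal role of starting body condition.
Nothing the diet does changes starting body condition; the imbalance is an allocation artefact. With starting body condition also predicting the outcome, the pooled figure is confounded, and the within-stratum comparison is the causal one.
Within each level — good condition: 75.3% vs 90.9%; fair condition: 29.6% vs 51.2%; poor condition: 18.2% vs 30.4% — Diet K is higher every time.

decreases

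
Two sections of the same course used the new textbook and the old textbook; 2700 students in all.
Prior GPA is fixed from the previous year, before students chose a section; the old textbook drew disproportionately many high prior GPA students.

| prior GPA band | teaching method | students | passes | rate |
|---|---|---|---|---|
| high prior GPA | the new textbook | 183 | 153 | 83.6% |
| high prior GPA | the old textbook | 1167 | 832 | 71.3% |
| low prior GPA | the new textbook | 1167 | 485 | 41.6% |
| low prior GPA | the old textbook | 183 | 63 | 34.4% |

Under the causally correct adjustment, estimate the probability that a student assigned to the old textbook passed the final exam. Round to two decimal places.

0.53

Prior GPA band is set before the teaching method has any effect — it is not caused by the teaching method — and it independently drives the outcome. That makes it a confounder, so the causal comparison is within prior GPA band levels.
Standardising the old textbook to the population prior GPA band mix: 0.500·832/1167 + 0.500·63/183 = 0.529.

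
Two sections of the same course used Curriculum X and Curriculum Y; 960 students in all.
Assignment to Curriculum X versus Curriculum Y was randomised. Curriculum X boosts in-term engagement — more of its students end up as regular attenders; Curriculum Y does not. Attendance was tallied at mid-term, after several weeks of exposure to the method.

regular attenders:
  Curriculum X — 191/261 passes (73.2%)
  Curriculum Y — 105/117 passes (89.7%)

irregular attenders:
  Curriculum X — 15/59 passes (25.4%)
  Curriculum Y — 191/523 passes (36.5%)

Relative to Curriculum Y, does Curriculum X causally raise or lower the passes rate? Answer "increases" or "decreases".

Because the teaching method influences mid-term attendance, mid-term attendance is a post-treatment mediator, not a confounder. Stratifying on it would bias the estimate; the causal effect is the crude pooled difference.
Pooled: Curriculum X 64.4% vs Curriculum Y 46.2%; Curriculum X is higher overall.

increases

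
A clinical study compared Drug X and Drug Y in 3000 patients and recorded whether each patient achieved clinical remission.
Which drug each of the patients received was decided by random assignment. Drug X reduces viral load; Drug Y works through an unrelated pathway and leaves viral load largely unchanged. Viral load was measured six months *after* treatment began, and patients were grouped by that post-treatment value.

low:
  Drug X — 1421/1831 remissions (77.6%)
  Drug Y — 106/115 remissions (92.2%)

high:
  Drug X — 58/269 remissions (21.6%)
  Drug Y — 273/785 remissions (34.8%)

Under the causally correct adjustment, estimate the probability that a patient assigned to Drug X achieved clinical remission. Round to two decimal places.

0.70

Drug Y is higher inside every viral load stratum but Drug X is higher in aggregate. Whether to stratify depends on how viral load relates to the drug.
Viral load is downstream of the drug. One should not condition on a consequence of treatment, so the overall rates are the right comparison.
So P(outcome | do(Drug X)) is just the pooled rate for Drug X: 1479/2100 = 0.704.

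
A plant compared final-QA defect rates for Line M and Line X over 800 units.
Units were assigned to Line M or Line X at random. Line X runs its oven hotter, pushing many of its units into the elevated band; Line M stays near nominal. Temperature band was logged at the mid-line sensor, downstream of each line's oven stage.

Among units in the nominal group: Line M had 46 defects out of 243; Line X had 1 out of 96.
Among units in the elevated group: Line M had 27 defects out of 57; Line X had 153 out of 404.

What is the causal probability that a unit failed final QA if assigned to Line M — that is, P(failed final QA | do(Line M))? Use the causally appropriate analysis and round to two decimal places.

Line X is lower inside every in-process temperature band stratum but Line M is lower in aggregate. Whether to stratify depends on how in-process temperature band relates to the line.
In-process temperature band is recorded after the line and is itself shifted by it — it sits on the causal path from line to outcome. Conditioning on a mediator would strip out part of the effect we want; the pooled comparison gives the total causal effect.
So P(outcome | do(Line M)) is just the pooled rate for Line M: 73/300 = 0.243.

0.24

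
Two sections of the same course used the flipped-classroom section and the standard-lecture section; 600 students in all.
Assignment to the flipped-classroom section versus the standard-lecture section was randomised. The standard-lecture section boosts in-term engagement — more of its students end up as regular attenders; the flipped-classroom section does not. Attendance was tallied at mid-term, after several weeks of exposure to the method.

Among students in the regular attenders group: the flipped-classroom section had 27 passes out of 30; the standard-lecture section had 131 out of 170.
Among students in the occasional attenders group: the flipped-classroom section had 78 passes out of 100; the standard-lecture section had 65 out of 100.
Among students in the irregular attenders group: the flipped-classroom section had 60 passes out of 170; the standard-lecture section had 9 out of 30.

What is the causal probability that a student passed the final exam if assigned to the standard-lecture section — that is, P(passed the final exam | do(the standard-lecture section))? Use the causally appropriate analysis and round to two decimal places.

0.68

Mid-term attendance here is a post-treatment variable shaped by the teaching method; conditioning on it would introduce bias rather than remove it. The overall comparison is the causal one.
So P(outcome | do(the standard-lecture section)) is just the pooled rate for the standard-lecture section: 205/300 = 0.683.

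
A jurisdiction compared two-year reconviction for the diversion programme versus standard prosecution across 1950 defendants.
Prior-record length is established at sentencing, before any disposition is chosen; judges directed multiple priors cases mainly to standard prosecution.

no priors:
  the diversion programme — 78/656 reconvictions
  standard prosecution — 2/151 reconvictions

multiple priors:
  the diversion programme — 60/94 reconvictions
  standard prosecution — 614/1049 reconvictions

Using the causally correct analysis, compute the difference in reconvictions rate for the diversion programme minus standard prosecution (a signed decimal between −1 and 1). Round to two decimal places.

+0.07

The prior-record length-specific comparison favours standard prosecution throughout, but the pooled figures favour the diversion programme. The question is whether to condition on prior-record length.
Here prior-record length is a common cause — it drives both which disposition a case falls under and the outcome. The crude comparison mixes populations; the stratum-specific rates are the causally relevant ones.
Adjusting over the population distribution of prior-record length: 0.414·(0.119−0.013) + 0.586·(0.638−0.585) = +0.075.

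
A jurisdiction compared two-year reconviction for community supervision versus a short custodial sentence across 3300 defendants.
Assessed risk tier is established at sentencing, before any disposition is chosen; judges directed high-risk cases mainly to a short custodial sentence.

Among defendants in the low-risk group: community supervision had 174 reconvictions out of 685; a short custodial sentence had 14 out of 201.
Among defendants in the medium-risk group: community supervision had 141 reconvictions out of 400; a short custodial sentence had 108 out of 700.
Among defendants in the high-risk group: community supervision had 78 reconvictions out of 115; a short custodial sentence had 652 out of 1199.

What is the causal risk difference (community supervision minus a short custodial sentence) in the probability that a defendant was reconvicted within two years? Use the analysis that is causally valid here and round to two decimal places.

+0.17

The assessed risk tier-specific comparison favours a short custodial sentence throughout, but the pooled figures favour community supervision. The question is whether to condition on assessed risk tier.
Assessed risk tier is set before the disposition has any effect — it is not caused by the disposition — and it independently drives the outcome. That makes it a confounder, so the causal comparison is within assessed risk tier levels.
Adjusting over the population distribution of assessed risk tier: 0.268·(0.254−0.070) + 0.333·(0.352−0.154) + 0.398·(0.678−0.544) = +0.169.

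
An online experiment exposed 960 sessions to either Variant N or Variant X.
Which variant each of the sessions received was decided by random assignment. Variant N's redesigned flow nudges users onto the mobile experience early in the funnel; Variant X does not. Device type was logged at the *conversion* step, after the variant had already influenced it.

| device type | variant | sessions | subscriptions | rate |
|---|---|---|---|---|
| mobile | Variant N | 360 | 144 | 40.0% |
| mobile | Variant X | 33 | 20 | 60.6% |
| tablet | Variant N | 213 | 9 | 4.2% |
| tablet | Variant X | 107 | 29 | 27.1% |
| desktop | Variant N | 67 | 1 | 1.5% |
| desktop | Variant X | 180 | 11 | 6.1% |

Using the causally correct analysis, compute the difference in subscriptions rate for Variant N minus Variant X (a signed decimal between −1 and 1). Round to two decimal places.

+0.05

Device type is downstream of the variant. One should not condition on a consequence of treatment, so the overall rates are the right comparison.
The causal difference is the pooled difference: 0.241 − 0.188 = +0.053.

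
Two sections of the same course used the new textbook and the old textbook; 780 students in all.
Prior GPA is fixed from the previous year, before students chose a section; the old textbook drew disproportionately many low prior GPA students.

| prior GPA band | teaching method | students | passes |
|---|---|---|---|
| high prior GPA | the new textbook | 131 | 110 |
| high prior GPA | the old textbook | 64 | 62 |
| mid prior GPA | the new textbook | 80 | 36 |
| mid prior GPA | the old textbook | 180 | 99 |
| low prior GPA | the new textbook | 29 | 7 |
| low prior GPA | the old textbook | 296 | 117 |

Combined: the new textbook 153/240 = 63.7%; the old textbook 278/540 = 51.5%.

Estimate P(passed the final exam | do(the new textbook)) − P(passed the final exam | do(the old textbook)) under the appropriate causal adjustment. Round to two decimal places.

-0.13

Nothing the teaching method does changes prior GPA band; the imbalance is an allocation artefact. With prior GPA band also predicting the outcome, the pooled figure is confounded, and the within-stratum comparison is the causal one.
Adjusting over the population distribution of prior GPA band: 0.250·(0.840−0.969) + 0.333·(0.450−0.550) + 0.417·(0.241−0.395) = -0.130.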